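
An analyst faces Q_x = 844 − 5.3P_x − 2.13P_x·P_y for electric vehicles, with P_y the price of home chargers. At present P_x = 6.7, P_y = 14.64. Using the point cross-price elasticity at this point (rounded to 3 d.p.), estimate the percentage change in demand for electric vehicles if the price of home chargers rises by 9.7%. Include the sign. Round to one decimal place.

At P_x = 6.7, P_y = 14.64: Q_x = 599.563.
∂Q_x/∂P_y = -2.13P_x = -14.2710.
ε = (∂Q_x/∂P_y)(P_y/Q_x) = -14.2710 × 14.64/599.563 ≈ -0.348.
%ΔQ_x ≈ ε × %ΔP_y = -0.348 × (9.7%) = -3.4%.

-3.4%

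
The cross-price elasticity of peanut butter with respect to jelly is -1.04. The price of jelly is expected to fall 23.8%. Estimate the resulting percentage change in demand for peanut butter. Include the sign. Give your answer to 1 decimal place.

24.8%

%ΔQ ≈ ε × %ΔP of jelly = -1.04 × (-23.8%) = 24.8%.
Demand for peanut butter rises by about 24.8%.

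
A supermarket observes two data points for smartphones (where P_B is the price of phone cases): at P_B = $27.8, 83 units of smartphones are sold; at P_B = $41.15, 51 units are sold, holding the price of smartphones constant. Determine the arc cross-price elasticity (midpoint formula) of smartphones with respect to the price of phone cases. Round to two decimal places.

ΔQ_A = 51 − 83 = -32; ΔP_B = 41.15 − 27.8 = 13.35.
Midpoints: Q̄_A = 67.0, P̄_B = 34.48.
ε = (ΔQ_A/Q̄_A)/(ΔP_B/P̄_B) = (-32/67.0)/(13.35/34.48) ≈ -1.23.

-1.23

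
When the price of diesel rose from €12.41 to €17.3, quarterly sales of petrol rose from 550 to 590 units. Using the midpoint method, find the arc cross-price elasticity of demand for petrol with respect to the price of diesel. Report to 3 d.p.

ΔQ_A = 590 − 550 = 40; ΔP_B = 17.3 − 12.41 = 4.89.
Midpoints: Q̄_A = 570.0, P̄_B = 14.86.
ε = (ΔQ_A/Q̄_A)/(ΔP_B/P̄_B) = (40/570.0)/(4.89/14.86) ≈ 0.213.
ε > 0: petrol and diesel are substitutes.

0.213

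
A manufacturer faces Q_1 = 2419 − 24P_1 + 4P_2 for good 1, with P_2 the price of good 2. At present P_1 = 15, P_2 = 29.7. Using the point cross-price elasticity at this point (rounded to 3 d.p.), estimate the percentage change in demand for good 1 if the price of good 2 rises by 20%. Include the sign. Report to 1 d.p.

1.1%

At P_1 = 15, P_2 = 29.7: Q_1 = 2177.8.
∂Q_1/∂P_2 = 4.
ε = (∂Q_1/∂P_2)(P_2/Q_1) = 4.0000 × 29.7/2177.8 ≈ 0.055.
%ΔQ_1 ≈ ε × %ΔP_2 = 0.055 × (20%) = 1.1%.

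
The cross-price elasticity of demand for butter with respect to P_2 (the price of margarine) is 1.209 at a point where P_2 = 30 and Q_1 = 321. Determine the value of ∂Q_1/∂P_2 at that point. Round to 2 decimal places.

12.94

ε = (∂Q_1/∂P_2)·(P_2/Q_1) ⇒ ∂Q_1/∂P_2 = ε·Q_1/P_2 = 1.209 × 321/30 ≈ 12.94.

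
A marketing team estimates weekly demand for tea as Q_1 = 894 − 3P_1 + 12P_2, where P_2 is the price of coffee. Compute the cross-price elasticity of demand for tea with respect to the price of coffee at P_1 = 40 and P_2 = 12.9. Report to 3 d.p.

0.167

At P_1 = 40 and P_2 = 12.9: Q_1 = 928.8.
∂Q_1/∂P_2 = 12.
ε = (∂Q_1/∂P_2)(P_2/Q_1) = 12 × (12.9/928.8) ≈ 0.167.
Since ε > 0, tea and coffee are substitutes.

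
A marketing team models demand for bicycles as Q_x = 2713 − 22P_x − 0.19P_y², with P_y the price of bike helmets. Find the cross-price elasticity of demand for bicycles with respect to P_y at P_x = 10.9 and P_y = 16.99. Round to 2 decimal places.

At P_x = 10.9 and P_y = 16.99: Q_x = 2418.355.
∂Q_x/∂P_y = -0.38P_y = -0.38(16.99) = -6.4562.
ε = (∂Q_x/∂P_y)(P_y/Q_x) = -6.4562 × (16.99/2418.355) ≈ -0.05.
ε < 0: complements.

-0.05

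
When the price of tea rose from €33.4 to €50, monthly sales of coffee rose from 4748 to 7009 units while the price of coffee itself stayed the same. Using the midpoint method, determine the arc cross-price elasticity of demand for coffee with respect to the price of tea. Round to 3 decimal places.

0.966

ΔQ_A = 7009 − 4748 = 2261; ΔP_B = 50 − 33.4 = 16.6.
Midpoints: Q̄_A = 5878.5, P̄_B = 41.70.
ε = (ΔQ_A/Q̄_A)/(ΔP_B/P̄_B) = (2261/5878.5)/(16.6/41.70) ≈ 0.966.
ε > 0: coffee and tea are substitutes.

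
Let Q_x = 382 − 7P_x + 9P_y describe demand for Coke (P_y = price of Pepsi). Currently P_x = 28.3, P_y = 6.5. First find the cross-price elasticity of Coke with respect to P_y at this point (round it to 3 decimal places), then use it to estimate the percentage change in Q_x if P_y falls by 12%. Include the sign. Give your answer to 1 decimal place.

At P_x = 28.3, P_y = 6.5: Q_x = 242.4.
∂Q_x/∂P_y = 9.
ε = (∂Q_x/∂P_y)(P_y/Q_x) = 9.0000 × 6.5/242.4 ≈ 0.241.
%ΔQ_x ≈ ε × %ΔP_y = 0.241 × (-12%) = -2.9%.

-2.9%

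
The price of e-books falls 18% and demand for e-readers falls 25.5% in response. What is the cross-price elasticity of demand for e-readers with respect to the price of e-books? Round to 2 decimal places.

1.42

ε = (%ΔQ of e-readers) / (%ΔP of e-books) = (-25.5%) / (-18%) ≈ 1.42.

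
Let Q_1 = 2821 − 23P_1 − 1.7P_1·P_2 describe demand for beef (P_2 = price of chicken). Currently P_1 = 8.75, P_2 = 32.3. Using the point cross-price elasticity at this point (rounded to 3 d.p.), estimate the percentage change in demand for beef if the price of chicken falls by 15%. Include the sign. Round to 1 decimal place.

3.4%

At P_1 = 8.75, P_2 = 32.3: Q_1 = 2139.287.
∂Q_1/∂P_2 = -1.7P_1 = -14.8750.
ε = (∂Q_1/∂P_2)(P_2/Q_1) = -14.8750 × 32.3/2139.287 ≈ -0.225.
%ΔQ_1 ≈ ε × %ΔP_2 = -0.225 × (-15%) = 3.4%.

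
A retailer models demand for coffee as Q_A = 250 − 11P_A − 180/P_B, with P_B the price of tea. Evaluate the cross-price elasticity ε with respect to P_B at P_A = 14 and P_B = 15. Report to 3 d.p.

0.143

At P_A = 14 and P_B = 15: Q_A = 84.
∂Q_A/∂P_B = 180/P_B² = 0.8000.
ε = (∂Q_A/∂P_B)(P_B/Q_A) = 0.8000 × (15/84) ≈ 0.143.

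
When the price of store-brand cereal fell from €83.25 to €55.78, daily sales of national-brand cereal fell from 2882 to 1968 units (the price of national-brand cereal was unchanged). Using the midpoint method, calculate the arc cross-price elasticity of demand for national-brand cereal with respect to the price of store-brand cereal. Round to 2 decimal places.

0.95

ΔQ_A = 1968 − 2882 = -914; ΔP_B = 55.78 − 83.25 = -27.47.
Midpoints: Q̄_A = 2425.0, P̄_B = 69.52.
ε = (ΔQ_A/Q̄_A)/(ΔP_B/P̄_B) = (-914/2425.0)/(-27.47/69.52) ≈ 0.95.
ε > 0: national-brand cereal and store-brand cereal are substitutes.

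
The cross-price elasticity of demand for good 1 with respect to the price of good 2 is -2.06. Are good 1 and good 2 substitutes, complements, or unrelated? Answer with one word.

ε = -2.06 < 0, so a higher price of good 2 lowers demand for good 1: complements.

complements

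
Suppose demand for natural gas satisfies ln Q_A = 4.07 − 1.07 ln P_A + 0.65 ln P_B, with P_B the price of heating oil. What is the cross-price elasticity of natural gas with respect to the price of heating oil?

0.65

In a log-linear (constant-elasticity) demand function, the coefficient on ln P_B is the cross-price elasticity.
ε = 0.65. Positive, so natural gas and heating oil are substitutes.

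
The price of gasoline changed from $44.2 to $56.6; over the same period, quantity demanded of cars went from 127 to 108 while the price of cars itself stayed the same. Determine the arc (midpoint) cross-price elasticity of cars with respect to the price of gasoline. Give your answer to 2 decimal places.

-0.66

ΔQ_A = 108 − 127 = -19; ΔP_B = 56.6 − 44.2 = 12.4.
Midpoints: Q̄_A = 117.5, P̄_B = 50.40.
ε = (ΔQ_A/Q̄_A)/(ΔP_B/P̄_B) = (-19/117.5)/(12.4/50.40) ≈ -0.66.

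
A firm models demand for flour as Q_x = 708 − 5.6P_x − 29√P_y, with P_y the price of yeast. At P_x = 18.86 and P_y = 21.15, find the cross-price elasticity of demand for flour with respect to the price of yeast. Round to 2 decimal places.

-0.14

At P_x = 18.86 and P_y = 21.15: Q_x = 469.016.
∂Q_x/∂P_y = -29/(2√P_y) = -29/(2√21.15) = -3.1529.
ε = (∂Q_x/∂P_y)(P_y/Q_x) = -3.1529 × (21.15/469.016) ≈ -0.14.
ε < 0: complements.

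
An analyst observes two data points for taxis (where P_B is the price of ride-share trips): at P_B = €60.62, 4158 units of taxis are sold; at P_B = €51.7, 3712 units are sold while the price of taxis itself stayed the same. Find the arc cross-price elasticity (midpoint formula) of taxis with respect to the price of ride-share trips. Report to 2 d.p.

ΔQ_A = 3712 − 4158 = -446; ΔP_B = 51.7 − 60.62 = -8.92.
Midpoints: Q̄_A = 3935.0, P̄_B = 56.16.
ε = (ΔQ_A/Q̄_A)/(ΔP_B/P̄_B) = (-446/3935.0)/(-8.92/56.16) ≈ 0.71.
ε > 0: taxis and ride-share trips are substitutes.

0.71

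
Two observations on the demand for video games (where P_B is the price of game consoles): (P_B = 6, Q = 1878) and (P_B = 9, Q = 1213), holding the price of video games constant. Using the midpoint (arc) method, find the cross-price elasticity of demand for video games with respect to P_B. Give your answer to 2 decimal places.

ΔQ_A = 1213 − 1878 = -665; ΔP_B = 9 − 6 = 3.
Midpoints: Q̄_A = 1545.5, P̄_B = 7.50.
ε = (ΔQ_A/Q̄_A)/(ΔP_B/P̄_B) = (-665/1545.5)/(3/7.50) ≈ -1.08.
ε < 0: video games and game consoles are complements.

-1.08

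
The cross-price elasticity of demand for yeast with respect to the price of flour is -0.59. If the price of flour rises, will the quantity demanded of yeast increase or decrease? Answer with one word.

ε < 0 and the price of flour rises, so the quantity of yeast moves in the opposite direction: it decreases.

decrease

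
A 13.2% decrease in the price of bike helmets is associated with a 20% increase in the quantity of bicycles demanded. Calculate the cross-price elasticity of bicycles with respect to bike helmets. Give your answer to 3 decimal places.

ε = (%ΔQ of bicycles) / (%ΔP of bike helmets) = (20%) / (-13.2%) ≈ -1.515.

-1.515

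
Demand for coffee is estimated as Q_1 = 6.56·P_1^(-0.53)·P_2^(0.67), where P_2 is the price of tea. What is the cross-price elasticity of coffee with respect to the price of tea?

In a log-linear (constant-elasticity) demand function, the coefficient on the exponent of P_2 is the cross-price elasticity.
ε = 0.67. Positive, so coffee and tea are substitutes.

0.67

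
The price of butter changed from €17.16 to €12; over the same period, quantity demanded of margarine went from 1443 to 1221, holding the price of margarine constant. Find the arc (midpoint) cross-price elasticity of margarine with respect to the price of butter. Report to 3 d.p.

0.471

ΔQ_A = 1221 − 1443 = -222; ΔP_B = 12 − 17.16 = -5.16.
Midpoints: Q̄_A = 1332.0, P̄_B = 14.58.
ε = (ΔQ_A/Q̄_A)/(ΔP_B/P̄_B) = (-222/1332.0)/(-5.16/14.58) ≈ 0.471.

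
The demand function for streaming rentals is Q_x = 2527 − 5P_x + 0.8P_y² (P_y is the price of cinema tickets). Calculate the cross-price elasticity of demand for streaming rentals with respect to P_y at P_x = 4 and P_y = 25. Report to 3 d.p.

0.333

At P_x = 4 and P_y = 25: Q_x = 3007.
∂Q_x/∂P_y = 1.6P_y = 1.6(25) = 40.0000.
ε = (∂Q_x/∂P_y)(P_y/Q_x) = 40.0000 × (25/3007) ≈ 0.333.
ε > 0: substitutes.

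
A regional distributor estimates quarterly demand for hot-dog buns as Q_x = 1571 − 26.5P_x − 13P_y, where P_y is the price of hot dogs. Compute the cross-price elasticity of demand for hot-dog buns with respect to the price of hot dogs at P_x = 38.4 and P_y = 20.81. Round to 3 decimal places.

-0.956

At P_x = 38.4 and P_y = 20.81: Q_x = 282.87.
∂Q_x/∂P_y = -13.
ε = (∂Q_x/∂P_y)(P_y/Q_x) = -13 × (20.81/282.87) ≈ -0.956.
Since ε < 0, hot-dog buns and hot dogs are complements.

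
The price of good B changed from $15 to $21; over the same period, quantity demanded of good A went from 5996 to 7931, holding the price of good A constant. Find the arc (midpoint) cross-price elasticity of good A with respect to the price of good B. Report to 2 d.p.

ΔQ_A = 7931 − 5996 = 1935; ΔP_B = 21 − 15 = 6.
Midpoints: Q̄_A = 6963.5, P̄_B = 18.00.
ε = (ΔQ_A/Q̄_A)/(ΔP_B/P̄_B) = (1935/6963.5)/(6/18.00) ≈ 0.83.

0.83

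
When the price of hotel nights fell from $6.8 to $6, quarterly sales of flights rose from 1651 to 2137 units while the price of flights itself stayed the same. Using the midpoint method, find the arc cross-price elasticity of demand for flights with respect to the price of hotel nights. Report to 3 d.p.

ΔQ_A = 2137 − 1651 = 486; ΔP_B = 6 − 6.8 = -0.8.
Midpoints: Q̄_A = 1894.0, P̄_B = 6.40.
ε = (ΔQ_A/Q̄_A)/(ΔP_B/P̄_B) = (486/1894.0)/(-0.8/6.40) ≈ -2.053.

-2.053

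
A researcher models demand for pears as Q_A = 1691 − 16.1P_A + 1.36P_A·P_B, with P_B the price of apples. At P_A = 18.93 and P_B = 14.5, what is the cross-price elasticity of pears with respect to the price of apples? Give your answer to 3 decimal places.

0.212

At P_A = 18.93 and P_B = 14.5: Q_A = 1759.527.
∂Q_A/∂P_B = 1.36P_A = 1.36(18.93) = 25.7448.
ε = (∂Q_A/∂P_B)(P_B/Q_A) = 25.7448 × (14.5/1759.527) ≈ 0.212.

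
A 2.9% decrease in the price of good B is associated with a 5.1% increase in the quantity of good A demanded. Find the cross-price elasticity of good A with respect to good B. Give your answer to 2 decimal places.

ε = (%ΔQ of good A) / (%ΔP of good B) = (5.1%) / (-2.9%) ≈ -1.76.

-1.76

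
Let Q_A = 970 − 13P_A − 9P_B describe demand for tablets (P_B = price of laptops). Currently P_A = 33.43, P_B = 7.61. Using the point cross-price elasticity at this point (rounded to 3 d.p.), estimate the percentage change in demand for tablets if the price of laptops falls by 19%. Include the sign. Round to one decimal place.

At P_A = 33.43, P_B = 7.61: Q_A = 466.92.
∂Q_A/∂P_B = -9.
ε = (∂Q_A/∂P_B)(P_B/Q_A) = -9.0000 × 7.61/466.92 ≈ -0.147.
%ΔQ_A ≈ ε × %ΔP_B = -0.147 × (-19%) = 2.8%.

2.8%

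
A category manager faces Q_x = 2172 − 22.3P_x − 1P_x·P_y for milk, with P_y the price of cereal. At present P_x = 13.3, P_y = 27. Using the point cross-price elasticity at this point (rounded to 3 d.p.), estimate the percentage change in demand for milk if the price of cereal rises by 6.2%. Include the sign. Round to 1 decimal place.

-1.5%

At P_x = 13.3, P_y = 27: Q_x = 1516.31.
∂Q_x/∂P_y = -1P_x = -13.3000.
ε = (∂Q_x/∂P_y)(P_y/Q_x) = -13.3000 × 27/1516.31 ≈ -0.237.
%ΔQ_x ≈ ε × %ΔP_y = -0.237 × (6.2%) = -1.5%.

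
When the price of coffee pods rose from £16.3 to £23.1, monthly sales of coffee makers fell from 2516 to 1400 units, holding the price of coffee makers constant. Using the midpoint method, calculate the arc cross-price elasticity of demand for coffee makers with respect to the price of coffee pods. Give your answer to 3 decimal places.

-1.651

ΔQ_A = 1400 − 2516 = -1116; ΔP_B = 23.1 − 16.3 = 6.8.
Midpoints: Q̄_A = 1958.0, P̄_B = 19.70.
ε = (ΔQ_A/Q̄_A)/(ΔP_B/P̄_B) = (-1116/1958.0)/(6.8/19.70) ≈ -1.651.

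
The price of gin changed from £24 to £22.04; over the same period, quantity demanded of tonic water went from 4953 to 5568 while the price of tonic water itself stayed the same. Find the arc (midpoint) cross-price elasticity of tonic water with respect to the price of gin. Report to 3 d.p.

ΔQ_A = 5568 − 4953 = 615; ΔP_B = 22.04 − 24 = -1.96.
Midpoints: Q̄_A = 5260.5, P̄_B = 23.02.
ε = (ΔQ_A/Q̄_A)/(ΔP_B/P̄_B) = (615/5260.5)/(-1.96/23.02) ≈ -1.373.

-1.373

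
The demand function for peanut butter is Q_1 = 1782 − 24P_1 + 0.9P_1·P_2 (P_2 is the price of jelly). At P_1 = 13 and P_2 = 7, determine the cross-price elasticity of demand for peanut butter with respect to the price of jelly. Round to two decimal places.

0.05

At P_1 = 13 and P_2 = 7: Q_1 = 1551.9.
∂Q_1/∂P_2 = 0.9P_1 = 0.9(13) = 11.7000.
ε = (∂Q_1/∂P_2)(P_2/Q_1) = 11.7000 × (7/1551.9) ≈ 0.05.
ε > 0: substitutes.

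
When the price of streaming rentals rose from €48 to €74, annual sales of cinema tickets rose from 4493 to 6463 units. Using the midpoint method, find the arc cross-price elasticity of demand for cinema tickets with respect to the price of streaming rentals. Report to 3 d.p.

ΔQ_A = 6463 − 4493 = 1970; ΔP_B = 74 − 48 = 26.
Midpoints: Q̄_A = 5478.0, P̄_B = 61.00.
ε = (ΔQ_A/Q̄_A)/(ΔP_B/P̄_B) = (1970/5478.0)/(26/61.00) ≈ 0.844.
ε > 0: cinema tickets and streaming rentals are substitutes.

0.844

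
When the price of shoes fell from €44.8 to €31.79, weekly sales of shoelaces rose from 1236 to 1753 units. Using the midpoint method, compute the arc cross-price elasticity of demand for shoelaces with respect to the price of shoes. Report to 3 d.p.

-1.018

ΔQ_A = 1753 − 1236 = 517; ΔP_B = 31.79 − 44.8 = -13.01.
Midpoints: Q̄_A = 1494.5, P̄_B = 38.30.
ε = (ΔQ_A/Q̄_A)/(ΔP_B/P̄_B) = (517/1494.5)/(-13.01/38.30) ≈ -1.018.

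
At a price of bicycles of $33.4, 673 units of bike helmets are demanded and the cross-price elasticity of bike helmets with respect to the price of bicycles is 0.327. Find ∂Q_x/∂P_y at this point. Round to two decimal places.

ε = (∂Q_x/∂P_y)·(P_y/Q_x) ⇒ ∂Q_x/∂P_y = ε·Q_x/P_y = 0.327 × 673/33.4 ≈ 6.59.

6.59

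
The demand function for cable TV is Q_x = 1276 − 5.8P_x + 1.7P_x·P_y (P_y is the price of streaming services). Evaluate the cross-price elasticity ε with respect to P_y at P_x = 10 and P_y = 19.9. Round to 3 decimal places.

At P_x = 10 and P_y = 19.9: Q_x = 1556.3.
∂Q_x/∂P_y = 1.7P_x = 1.7(10) = 17.0000.
ε = (∂Q_x/∂P_y)(P_y/Q_x) = 17.0000 × (19.9/1556.3) ≈ 0.217.
ε > 0: substitutes.

0.217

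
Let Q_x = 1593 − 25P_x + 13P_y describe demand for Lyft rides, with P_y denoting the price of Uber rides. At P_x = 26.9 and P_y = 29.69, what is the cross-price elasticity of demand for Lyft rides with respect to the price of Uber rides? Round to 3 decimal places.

At P_x = 26.9 and P_y = 29.69: Q_x = 1306.47.
∂Q_x/∂P_y = 13.
ε = (∂Q_x/∂P_y)(P_y/Q_x) = 13 × (29.69/1306.47) ≈ 0.295.
Since ε > 0, Lyft rides and Uber rides are substitutes.

0.295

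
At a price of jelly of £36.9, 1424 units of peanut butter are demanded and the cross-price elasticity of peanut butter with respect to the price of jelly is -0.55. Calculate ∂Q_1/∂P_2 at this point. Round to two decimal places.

-21.22

ε = (∂Q_1/∂P_2)·(P_2/Q_1) ⇒ ∂Q_1/∂P_2 = ε·Q_1/P_2 = -0.55 × 1424/36.9 ≈ -21.22.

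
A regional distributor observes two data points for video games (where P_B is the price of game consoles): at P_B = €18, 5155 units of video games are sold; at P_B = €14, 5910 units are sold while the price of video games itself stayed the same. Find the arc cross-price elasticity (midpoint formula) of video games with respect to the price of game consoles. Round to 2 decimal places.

-0.55

ΔQ_A = 5910 − 5155 = 755; ΔP_B = 14 − 18 = -4.
Midpoints: Q̄_A = 5532.5, P̄_B = 16.00.
ε = (ΔQ_A/Q̄_A)/(ΔP_B/P̄_B) = (755/5532.5)/(-4/16.00) ≈ -0.55.
ε < 0: video games and game consoles are complements.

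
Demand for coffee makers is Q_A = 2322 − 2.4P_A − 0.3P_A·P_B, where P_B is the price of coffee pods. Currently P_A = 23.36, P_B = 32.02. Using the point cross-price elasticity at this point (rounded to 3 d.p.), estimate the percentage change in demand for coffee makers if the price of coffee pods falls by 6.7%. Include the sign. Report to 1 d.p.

At P_A = 23.36, P_B = 32.02: Q_A = 2041.540.
∂Q_A/∂P_B = -0.3P_A = -7.0080.
ε = (∂Q_A/∂P_B)(P_B/Q_A) = -7.0080 × 32.02/2041.540 ≈ -0.110.
%ΔQ_A ≈ ε × %ΔP_B = -0.110 × (-6.7%) = 0.7%.

0.7%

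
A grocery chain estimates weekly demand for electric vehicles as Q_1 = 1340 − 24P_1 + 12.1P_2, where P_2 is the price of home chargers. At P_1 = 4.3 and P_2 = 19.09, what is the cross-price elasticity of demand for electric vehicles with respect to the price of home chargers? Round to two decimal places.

At P_1 = 4.3 and P_2 = 19.09: Q_1 = 1467.789.
∂Q_1/∂P_2 = 12.1.
ε = (∂Q_1/∂P_2)(P_2/Q_1) = 12.1 × (19.09/1467.789) ≈ 0.16.
Since ε > 0, electric vehicles and home chargers are substitutes.

0.16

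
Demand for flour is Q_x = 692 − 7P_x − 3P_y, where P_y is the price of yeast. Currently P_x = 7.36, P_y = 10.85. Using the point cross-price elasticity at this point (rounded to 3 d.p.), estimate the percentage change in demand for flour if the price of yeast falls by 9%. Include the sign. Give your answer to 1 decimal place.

0.5%

At P_x = 7.36, P_y = 10.85: Q_x = 607.93.
∂Q_x/∂P_y = -3.
ε = (∂Q_x/∂P_y)(P_y/Q_x) = -3.0000 × 10.85/607.93 ≈ -0.054.
%ΔQ_x ≈ ε × %ΔP_y = -0.054 × (-9%) = 0.5%.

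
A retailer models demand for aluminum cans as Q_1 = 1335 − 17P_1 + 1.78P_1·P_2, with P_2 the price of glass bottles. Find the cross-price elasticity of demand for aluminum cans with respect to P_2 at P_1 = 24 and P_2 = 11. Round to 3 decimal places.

0.336

At P_1 = 24 and P_2 = 11: Q_1 = 1396.92.
∂Q_1/∂P_2 = 1.78P_1 = 1.78(24) = 42.7200.
ε = (∂Q_1/∂P_2)(P_2/Q_1) = 42.7200 × (11/1396.92) ≈ 0.336.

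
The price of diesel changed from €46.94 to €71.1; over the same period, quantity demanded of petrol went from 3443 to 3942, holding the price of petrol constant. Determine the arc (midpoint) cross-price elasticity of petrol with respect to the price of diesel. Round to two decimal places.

ΔQ_A = 3942 − 3443 = 499; ΔP_B = 71.1 − 46.94 = 24.16.
Midpoints: Q̄_A = 3692.5, P̄_B = 59.02.
ε = (ΔQ_A/Q̄_A)/(ΔP_B/P̄_B) = (499/3692.5)/(24.16/59.02) ≈ 0.33.
ε > 0: petrol and diesel are substitutes.

0.33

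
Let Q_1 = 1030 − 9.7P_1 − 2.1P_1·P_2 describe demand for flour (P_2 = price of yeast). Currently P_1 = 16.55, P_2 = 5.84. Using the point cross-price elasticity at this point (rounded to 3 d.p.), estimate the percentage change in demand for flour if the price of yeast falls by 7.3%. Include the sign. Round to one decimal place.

2.2%

At P_1 = 16.55, P_2 = 5.84: Q_1 = 666.496.
∂Q_1/∂P_2 = -2.1P_1 = -34.7550.
ε = (∂Q_1/∂P_2)(P_2/Q_1) = -34.7550 × 5.84/666.496 ≈ -0.305.
%ΔQ_1 ≈ ε × %ΔP_2 = -0.305 × (-7.3%) = 2.2%.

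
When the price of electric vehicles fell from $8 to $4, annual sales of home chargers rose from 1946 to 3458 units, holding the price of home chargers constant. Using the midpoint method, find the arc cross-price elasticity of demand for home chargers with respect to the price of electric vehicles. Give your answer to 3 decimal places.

ΔQ_A = 3458 − 1946 = 1512; ΔP_B = 4 − 8 = -4.
Midpoints: Q̄_A = 2702.0, P̄_B = 6.00.
ε = (ΔQ_A/Q̄_A)/(ΔP_B/P̄_B) = (1512/2702.0)/(-4/6.00) ≈ -0.839.
ε < 0: home chargers and electric vehicles are complements.

-0.839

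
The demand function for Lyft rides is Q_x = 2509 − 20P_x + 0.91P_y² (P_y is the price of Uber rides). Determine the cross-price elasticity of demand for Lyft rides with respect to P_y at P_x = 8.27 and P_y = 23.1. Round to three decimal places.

At P_x = 8.27 and P_y = 23.1: Q_x = 2829.185.
∂Q_x/∂P_y = 1.82P_y = 1.82(23.1) = 42.0420.
ε = (∂Q_x/∂P_y)(P_y/Q_x) = 42.0420 × (23.1/2829.185) ≈ 0.343.
ε > 0: substitutes.

0.343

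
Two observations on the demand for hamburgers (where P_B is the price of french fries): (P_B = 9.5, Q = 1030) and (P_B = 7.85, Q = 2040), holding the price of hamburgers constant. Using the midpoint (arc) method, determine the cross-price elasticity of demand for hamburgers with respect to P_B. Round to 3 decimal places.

-3.459

ΔQ_A = 2040 − 1030 = 1010; ΔP_B = 7.85 − 9.5 = -1.65.
Midpoints: Q̄_A = 1535.0, P̄_B = 8.68.
ε = (ΔQ_A/Q̄_A)/(ΔP_B/P̄_B) = (1010/1535.0)/(-1.65/8.68) ≈ -3.459.
ε < 0: hamburgers and french fries are complements.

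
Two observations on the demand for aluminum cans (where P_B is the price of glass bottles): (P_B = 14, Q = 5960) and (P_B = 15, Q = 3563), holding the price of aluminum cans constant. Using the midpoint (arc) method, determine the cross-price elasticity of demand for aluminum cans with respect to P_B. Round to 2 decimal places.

ΔQ_A = 3563 − 5960 = -2397; ΔP_B = 15 − 14 = 1.
Midpoints: Q̄_A = 4761.5, P̄_B = 14.50.
ε = (ΔQ_A/Q̄_A)/(ΔP_B/P̄_B) = (-2397/4761.5)/(1/14.50) ≈ -7.30.

-7.30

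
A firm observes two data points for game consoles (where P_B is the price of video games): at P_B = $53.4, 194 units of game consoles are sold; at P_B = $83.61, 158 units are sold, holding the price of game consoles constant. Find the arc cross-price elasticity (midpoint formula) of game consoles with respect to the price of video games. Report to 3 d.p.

-0.464

ΔQ_A = 158 − 194 = -36; ΔP_B = 83.61 − 53.4 = 30.21.
Midpoints: Q̄_A = 176.0, P̄_B = 68.50.
ε = (ΔQ_A/Q̄_A)/(ΔP_B/P̄_B) = (-36/176.0)/(30.21/68.50) ≈ -0.464.
ε < 0: game consoles and video games are complements.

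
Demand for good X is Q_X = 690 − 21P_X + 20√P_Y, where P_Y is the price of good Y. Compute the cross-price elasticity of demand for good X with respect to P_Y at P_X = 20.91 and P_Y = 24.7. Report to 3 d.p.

0.142

At P_X = 20.91 and P_Y = 24.7: Q_X = 350.288.
∂Q_X/∂P_Y = 20/(2√P_Y) = 20/(2√24.7) = 2.0121.
ε = (∂Q_X/∂P_Y)(P_Y/Q_X) = 2.0121 × (24.7/350.288) ≈ 0.142.
ε > 0: substitutes.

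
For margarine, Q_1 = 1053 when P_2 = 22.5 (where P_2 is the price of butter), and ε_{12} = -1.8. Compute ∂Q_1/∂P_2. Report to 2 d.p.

ε = (∂Q_1/∂P_2)·(P_2/Q_1) ⇒ ∂Q_1/∂P_2 = ε·Q_1/P_2 = -1.8 × 1053/22.5 ≈ -84.24.

-84.24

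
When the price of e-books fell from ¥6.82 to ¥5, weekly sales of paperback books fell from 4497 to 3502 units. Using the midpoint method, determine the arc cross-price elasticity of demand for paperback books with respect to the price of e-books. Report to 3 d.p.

ΔQ_A = 3502 − 4497 = -995; ΔP_B = 5 − 6.82 = -1.82.
Midpoints: Q̄_A = 3999.5, P̄_B = 5.91.
ε = (ΔQ_A/Q̄_A)/(ΔP_B/P̄_B) = (-995/3999.5)/(-1.82/5.91) ≈ 0.808.
ε > 0: paperback books and e-books are substitutes.

0.808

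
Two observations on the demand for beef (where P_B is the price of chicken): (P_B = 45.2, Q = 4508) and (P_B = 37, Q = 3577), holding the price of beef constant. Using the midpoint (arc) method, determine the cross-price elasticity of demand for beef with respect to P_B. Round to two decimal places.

1.15

ΔQ_A = 3577 − 4508 = -931; ΔP_B = 37 − 45.2 = -8.2.
Midpoints: Q̄_A = 4042.5, P̄_B = 41.10.
ε = (ΔQ_A/Q̄_A)/(ΔP_B/P̄_B) = (-931/4042.5)/(-8.2/41.10) ≈ 1.15.
ε > 0: beef and chicken are substitutes.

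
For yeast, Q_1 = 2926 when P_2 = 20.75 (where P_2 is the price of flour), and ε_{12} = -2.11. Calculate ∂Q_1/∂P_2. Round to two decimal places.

ε = (∂Q_1/∂P_2)·(P_2/Q_1) ⇒ ∂Q_1/∂P_2 = ε·Q_1/P_2 = -2.11 × 2926/20.75 ≈ -297.54.

-297.54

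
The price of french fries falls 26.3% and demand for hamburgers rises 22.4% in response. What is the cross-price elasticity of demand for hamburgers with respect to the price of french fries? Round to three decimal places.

ε = (%ΔQ of hamburgers) / (%ΔP of french fries) = (22.4%) / (-26.3%) ≈ -0.852.
Negative cross-price elasticity: complements.

-0.852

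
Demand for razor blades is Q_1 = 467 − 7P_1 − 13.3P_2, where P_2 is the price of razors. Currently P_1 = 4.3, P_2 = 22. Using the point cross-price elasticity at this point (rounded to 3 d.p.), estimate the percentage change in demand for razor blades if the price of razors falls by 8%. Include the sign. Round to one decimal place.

16.2%

At P_1 = 4.3, P_2 = 22: Q_1 = 144.3.
∂Q_1/∂P_2 = -13.3.
ε = (∂Q_1/∂P_2)(P_2/Q_1) = -13.3000 × 22/144.3 ≈ -2.028.
%ΔQ_1 ≈ ε × %ΔP_2 = -2.028 × (-8%) = 16.2%.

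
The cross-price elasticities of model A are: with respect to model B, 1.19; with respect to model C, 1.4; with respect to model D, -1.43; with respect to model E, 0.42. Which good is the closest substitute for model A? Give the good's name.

model C

Substitutes have ε > 0. Among the positive values, 1.4 (model C) is largest.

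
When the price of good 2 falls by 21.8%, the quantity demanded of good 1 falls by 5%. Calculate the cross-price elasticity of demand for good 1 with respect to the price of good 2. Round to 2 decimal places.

0.23

ε = (%ΔQ of good 1) / (%ΔP of good 2) = (-5%) / (-21.8%) ≈ 0.23.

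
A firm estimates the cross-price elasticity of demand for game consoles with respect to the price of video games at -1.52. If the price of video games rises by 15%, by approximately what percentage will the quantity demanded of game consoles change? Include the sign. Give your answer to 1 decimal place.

-22.8%

%ΔQ ≈ ε × %ΔP of video games = -1.52 × (15%) = -22.8%.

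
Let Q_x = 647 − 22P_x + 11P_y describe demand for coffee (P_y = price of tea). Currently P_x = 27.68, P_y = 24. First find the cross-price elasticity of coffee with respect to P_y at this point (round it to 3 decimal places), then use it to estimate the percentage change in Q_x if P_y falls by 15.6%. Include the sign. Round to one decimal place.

-13.6%

At P_x = 27.68, P_y = 24: Q_x = 302.04.
∂Q_x/∂P_y = 11.
ε = (∂Q_x/∂P_y)(P_y/Q_x) = 11.0000 × 24/302.04 ≈ 0.874.
%ΔQ_x ≈ ε × %ΔP_y = 0.874 × (-15.6%) = -13.6%.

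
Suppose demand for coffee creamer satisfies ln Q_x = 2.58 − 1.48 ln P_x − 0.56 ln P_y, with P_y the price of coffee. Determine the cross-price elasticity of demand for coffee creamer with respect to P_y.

-0.56

In a log-linear (constant-elasticity) demand function, the coefficient on ln P_y is the cross-price elasticity.
ε = -0.56. Negative, so coffee creamer and coffee are complements.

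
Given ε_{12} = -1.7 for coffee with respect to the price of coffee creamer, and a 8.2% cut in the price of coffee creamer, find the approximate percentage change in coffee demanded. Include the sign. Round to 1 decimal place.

13.9%

%ΔQ ≈ ε × %ΔP of coffee creamer = -1.7 × (-8.2%) = 13.9%.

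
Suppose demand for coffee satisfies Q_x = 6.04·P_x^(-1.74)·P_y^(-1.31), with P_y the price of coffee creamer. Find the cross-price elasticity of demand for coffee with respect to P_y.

-1.31

In a log-linear (constant-elasticity) demand function, the coefficient on the exponent of P_y is the cross-price elasticity.
ε = -1.31. Negative, so coffee and coffee creamer are complements.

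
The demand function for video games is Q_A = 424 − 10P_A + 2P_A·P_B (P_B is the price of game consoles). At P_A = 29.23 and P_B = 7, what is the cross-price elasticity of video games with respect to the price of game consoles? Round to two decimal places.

0.76

At P_A = 29.23 and P_B = 7: Q_A = 540.92.
∂Q_A/∂P_B = 2P_A = 2(29.23) = 58.4600.
ε = (∂Q_A/∂P_B)(P_B/Q_A) = 58.4600 × (7/540.92) ≈ 0.76.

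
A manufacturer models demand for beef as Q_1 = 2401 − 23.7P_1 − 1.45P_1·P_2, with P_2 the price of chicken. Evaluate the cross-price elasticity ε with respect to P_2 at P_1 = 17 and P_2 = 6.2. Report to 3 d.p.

-0.083

At P_1 = 17 and P_2 = 6.2: Q_1 = 1845.27.
∂Q_1/∂P_2 = -1.45P_1 = -1.45(17) = -24.6500.
ε = (∂Q_1/∂P_2)(P_2/Q_1) = -24.6500 × (6.2/1845.27) ≈ -0.083.
ε < 0: complements.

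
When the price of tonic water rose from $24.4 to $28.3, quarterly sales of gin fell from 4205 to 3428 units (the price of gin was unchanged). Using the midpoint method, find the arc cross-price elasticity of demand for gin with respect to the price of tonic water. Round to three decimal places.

-1.376

ΔQ_A = 3428 − 4205 = -777; ΔP_B = 28.3 − 24.4 = 3.9.
Midpoints: Q̄_A = 3816.5, P̄_B = 26.35.
ε = (ΔQ_A/Q̄_A)/(ΔP_B/P̄_B) = (-777/3816.5)/(3.9/26.35) ≈ -1.376.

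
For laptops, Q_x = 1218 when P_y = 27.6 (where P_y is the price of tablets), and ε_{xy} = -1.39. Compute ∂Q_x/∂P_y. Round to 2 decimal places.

-61.34

ε = (∂Q_x/∂P_y)·(P_y/Q_x) ⇒ ∂Q_x/∂P_y = ε·Q_x/P_y = -1.39 × 1218/27.6 ≈ -61.34.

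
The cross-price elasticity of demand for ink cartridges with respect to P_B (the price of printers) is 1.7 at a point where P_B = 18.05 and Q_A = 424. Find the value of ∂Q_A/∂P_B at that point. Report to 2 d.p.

ε = (∂Q_A/∂P_B)·(P_B/Q_A) ⇒ ∂Q_A/∂P_B = ε·Q_A/P_B = 1.7 × 424/18.05 ≈ 39.93.

39.93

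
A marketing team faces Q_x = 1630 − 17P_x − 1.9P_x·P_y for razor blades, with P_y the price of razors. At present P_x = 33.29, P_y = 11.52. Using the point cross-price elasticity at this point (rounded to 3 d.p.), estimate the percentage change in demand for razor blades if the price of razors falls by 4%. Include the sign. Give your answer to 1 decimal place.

8.7%

At P_x = 33.29, P_y = 11.52: Q_x = 335.418.
∂Q_x/∂P_y = -1.9P_x = -63.2510.
ε = (∂Q_x/∂P_y)(P_y/Q_x) = -63.2510 × 11.52/335.418 ≈ -2.172.
%ΔQ_x ≈ ε × %ΔP_y = -2.172 × (-4%) = 8.7%.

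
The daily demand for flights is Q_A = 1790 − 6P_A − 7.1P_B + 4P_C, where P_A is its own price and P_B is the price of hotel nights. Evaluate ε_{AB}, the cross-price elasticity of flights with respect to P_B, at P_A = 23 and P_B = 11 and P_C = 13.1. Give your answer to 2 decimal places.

-0.05

At P_A = 23 and P_B = 11 and P_C = 13.1: Q_A = 1626.3.
∂Q_A/∂P_B = -7.1.
ε = (∂Q_A/∂P_B)(P_B/Q_A) = -7.1 × (11/1626.3) ≈ -0.05.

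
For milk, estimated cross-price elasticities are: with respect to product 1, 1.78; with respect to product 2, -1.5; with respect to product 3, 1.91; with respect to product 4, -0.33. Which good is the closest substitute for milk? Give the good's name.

Substitutes have ε > 0. Among the positive values, 1.91 (product 3) is largest.

product 3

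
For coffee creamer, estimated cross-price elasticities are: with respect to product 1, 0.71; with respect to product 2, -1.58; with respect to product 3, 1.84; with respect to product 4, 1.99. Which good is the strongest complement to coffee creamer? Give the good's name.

product 2

Complements have ε < 0. The most negative value is -1.58 (product 2).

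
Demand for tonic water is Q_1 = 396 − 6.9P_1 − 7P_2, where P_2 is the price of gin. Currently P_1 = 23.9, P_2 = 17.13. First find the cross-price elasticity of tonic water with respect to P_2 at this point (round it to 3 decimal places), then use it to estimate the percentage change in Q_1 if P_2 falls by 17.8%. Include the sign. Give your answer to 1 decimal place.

19.2%

At P_1 = 23.9, P_2 = 17.13: Q_1 = 111.18.
∂Q_1/∂P_2 = -7.
ε = (∂Q_1/∂P_2)(P_2/Q_1) = -7.0000 × 17.13/111.18 ≈ -1.079.
%ΔQ_1 ≈ ε × %ΔP_2 = -1.079 × (-17.8%) = 19.2%.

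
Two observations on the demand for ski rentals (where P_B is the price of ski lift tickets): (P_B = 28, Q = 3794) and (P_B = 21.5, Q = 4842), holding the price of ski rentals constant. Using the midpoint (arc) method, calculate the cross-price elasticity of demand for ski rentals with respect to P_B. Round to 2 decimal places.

ΔQ_A = 4842 − 3794 = 1048; ΔP_B = 21.5 − 28 = -6.5.
Midpoints: Q̄_A = 4318.0, P̄_B = 24.75.
ε = (ΔQ_A/Q̄_A)/(ΔP_B/P̄_B) = (1048/4318.0)/(-6.5/24.75) ≈ -0.92.

-0.92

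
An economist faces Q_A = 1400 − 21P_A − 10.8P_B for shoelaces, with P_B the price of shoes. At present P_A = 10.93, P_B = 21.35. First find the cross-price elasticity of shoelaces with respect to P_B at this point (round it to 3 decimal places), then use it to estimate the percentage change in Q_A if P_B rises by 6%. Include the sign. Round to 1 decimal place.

-1.5%

At P_A = 10.93, P_B = 21.35: Q_A = 939.89.
∂Q_A/∂P_B = -10.8.
ε = (∂Q_A/∂P_B)(P_B/Q_A) = -10.8000 × 21.35/939.89 ≈ -0.245.
%ΔQ_A ≈ ε × %ΔP_B = -0.245 × (6%) = -1.5%.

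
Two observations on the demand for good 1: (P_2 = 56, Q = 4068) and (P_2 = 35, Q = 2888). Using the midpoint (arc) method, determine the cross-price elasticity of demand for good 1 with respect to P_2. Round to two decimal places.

ΔQ_1 = 2888 − 4068 = -1180; ΔP_2 = 35 − 56 = -21.
Midpoints: Q̄_1 = 3478.0, P̄_2 = 45.50.
ε = (ΔQ_1/Q̄_1)/(ΔP_2/P̄_2) = (-1180/3478.0)/(-21/45.50) ≈ 0.74.

0.74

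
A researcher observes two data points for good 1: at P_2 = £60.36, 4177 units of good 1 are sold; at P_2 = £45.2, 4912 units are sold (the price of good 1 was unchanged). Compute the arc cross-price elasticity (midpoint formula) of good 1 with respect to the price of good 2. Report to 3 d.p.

ΔQ_1 = 4912 − 4177 = 735; ΔP_2 = 45.2 − 60.36 = -15.16.
Midpoints: Q̄_1 = 4544.5, P̄_2 = 52.78.
ε = (ΔQ_1/Q̄_1)/(ΔP_2/P̄_2) = (735/4544.5)/(-15.16/52.78) ≈ -0.563.
ε < 0: good 1 and good 2 are complements.

-0.563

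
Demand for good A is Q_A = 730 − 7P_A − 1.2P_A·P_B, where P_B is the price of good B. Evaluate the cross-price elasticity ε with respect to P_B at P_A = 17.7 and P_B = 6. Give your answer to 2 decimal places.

At P_A = 17.7 and P_B = 6: Q_A = 478.66.
∂Q_A/∂P_B = -1.2P_A = -1.2(17.7) = -21.2400.
ε = (∂Q_A/∂P_B)(P_B/Q_A) = -21.2400 × (6/478.66) ≈ -0.27.

-0.27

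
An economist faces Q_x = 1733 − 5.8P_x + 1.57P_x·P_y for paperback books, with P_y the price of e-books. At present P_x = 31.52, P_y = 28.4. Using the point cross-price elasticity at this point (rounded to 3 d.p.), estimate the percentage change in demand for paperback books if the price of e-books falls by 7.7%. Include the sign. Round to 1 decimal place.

-3.7%

At P_x = 31.52, P_y = 28.4: Q_x = 2955.598.
∂Q_x/∂P_y = 1.57P_x = 49.4864.
ε = (∂Q_x/∂P_y)(P_y/Q_x) = 49.4864 × 28.4/2955.598 ≈ 0.476.
%ΔQ_x ≈ ε × %ΔP_y = 0.476 × (-7.7%) = -3.7%.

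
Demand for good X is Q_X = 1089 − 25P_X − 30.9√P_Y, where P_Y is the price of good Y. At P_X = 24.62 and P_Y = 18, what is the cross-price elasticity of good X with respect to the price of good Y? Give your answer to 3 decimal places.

-0.191

At P_X = 24.62 and P_Y = 18: Q_X = 342.402.
∂Q_X/∂P_Y = -30.9/(2√P_Y) = -30.9/(2√18) = -3.6416.
ε = (∂Q_X/∂P_Y)(P_Y/Q_X) = -3.6416 × (18/342.402) ≈ -0.191.
ε < 0: complements.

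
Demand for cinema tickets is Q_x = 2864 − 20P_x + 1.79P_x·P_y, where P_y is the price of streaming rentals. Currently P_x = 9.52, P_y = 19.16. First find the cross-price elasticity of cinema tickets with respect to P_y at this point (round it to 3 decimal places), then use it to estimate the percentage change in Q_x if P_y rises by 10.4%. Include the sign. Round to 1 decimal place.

1.1%

At P_x = 9.52, P_y = 19.16: Q_x = 3000.102.
∂Q_x/∂P_y = 1.79P_x = 17.0408.
ε = (∂Q_x/∂P_y)(P_y/Q_x) = 17.0408 × 19.16/3000.102 ≈ 0.109.
%ΔQ_x ≈ ε × %ΔP_y = 0.109 × (10.4%) = 1.1%.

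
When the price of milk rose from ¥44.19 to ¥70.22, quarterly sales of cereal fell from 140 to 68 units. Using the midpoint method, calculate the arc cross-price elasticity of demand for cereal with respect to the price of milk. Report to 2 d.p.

ΔQ_A = 68 − 140 = -72; ΔP_B = 70.22 − 44.19 = 26.03.
Midpoints: Q̄_A = 104.0, P̄_B = 57.20.
ε = (ΔQ_A/Q̄_A)/(ΔP_B/P̄_B) = (-72/104.0)/(26.03/57.20) ≈ -1.52.

-1.52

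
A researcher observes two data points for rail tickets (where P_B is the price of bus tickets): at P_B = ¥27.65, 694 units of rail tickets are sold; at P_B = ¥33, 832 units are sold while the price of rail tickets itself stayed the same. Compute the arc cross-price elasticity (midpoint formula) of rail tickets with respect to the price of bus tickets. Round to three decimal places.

1.025

ΔQ_A = 832 − 694 = 138; ΔP_B = 33 − 27.65 = 5.35.
Midpoints: Q̄_A = 763.0, P̄_B = 30.32.
ε = (ΔQ_A/Q̄_A)/(ΔP_B/P̄_B) = (138/763.0)/(5.35/30.32) ≈ 1.025.
ε > 0: rail tickets and bus tickets are substitutes.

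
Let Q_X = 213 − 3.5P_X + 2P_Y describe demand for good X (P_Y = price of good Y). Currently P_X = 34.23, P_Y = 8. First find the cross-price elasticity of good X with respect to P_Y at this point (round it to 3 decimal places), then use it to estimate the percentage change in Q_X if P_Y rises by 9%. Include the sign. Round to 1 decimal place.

At P_X = 34.23, P_Y = 8: Q_X = 109.195.
∂Q_X/∂P_Y = 2.
ε = (∂Q_X/∂P_Y)(P_Y/Q_X) = 2.0000 × 8/109.195 ≈ 0.147.
%ΔQ_X ≈ ε × %ΔP_Y = 0.147 × (9%) = 1.3%.

1.3%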